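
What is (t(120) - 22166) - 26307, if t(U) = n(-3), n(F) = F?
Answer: -48476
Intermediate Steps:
t(U) = -3
(t(120) - 22166) - 26307 = (-3 - 22166) - 26307 = -22169 - 26307 = -48476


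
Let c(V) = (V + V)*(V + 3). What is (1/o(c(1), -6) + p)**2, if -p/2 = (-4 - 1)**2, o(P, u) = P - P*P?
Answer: 7845601/3136 ≈ 2501.8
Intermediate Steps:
c(V) = 2*V*(3 + V) (c(V) = (2*V)*(3 + V) = 2*V*(3 + V))
o(P, u) = P - P**2
p = -50 (p = -2*(-4 - 1)**2 = -2*(-5)**2 = -2*25 = -50)
(1/o(c(1), -6) + p)**2 = (1/((2*1*(3 + 1))*(1 - 2*(3 + 1))) - 50)**2 = (1/((2*1*4)*(1 - 2*4)) - 50)**2 = (1/(8*(1 - 1*8)) - 50)**2 = (1/(8*(1 - 8)) - 50)**2 = (1/(8*(-7)) - 50)**2 = (1/(-56) - 50)**2 = (-1/56 - 50)**2 = (-2801/56)**2 = 7845601/3136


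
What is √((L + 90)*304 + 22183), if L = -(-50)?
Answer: √64743 ≈ 254.45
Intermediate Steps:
L = 50 (L = -10*(-5) = 50)
√((L + 90)*304 + 22183) = √((50 + 90)*304 + 22183) = √(140*304 + 22183) = √(42560 + 22183) = √64743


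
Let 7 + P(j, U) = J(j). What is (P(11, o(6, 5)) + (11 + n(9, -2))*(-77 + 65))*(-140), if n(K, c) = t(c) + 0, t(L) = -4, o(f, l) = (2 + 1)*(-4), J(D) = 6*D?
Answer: 3500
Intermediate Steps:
o(f, l) = -12 (o(f, l) = 3*(-4) = -12)
n(K, c) = -4 (n(K, c) = -4 + 0 = -4)
P(j, U) = -7 + 6*j
(P(11, o(6, 5)) + (11 + n(9, -2))*(-77 + 65))*(-140) = ((-7 + 6*11) + (11 - 4)*(-77 + 65))*(-140) = ((-7 + 66) + 7*(-12))*(-140) = (59 - 84)*(-140) = -25*(-140) = 3500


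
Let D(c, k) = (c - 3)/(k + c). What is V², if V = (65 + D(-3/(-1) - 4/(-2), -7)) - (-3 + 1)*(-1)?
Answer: 3844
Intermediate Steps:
D(c, k) = (-3 + c)/(c + k)
V = 62 (V = (65 + (-3 + (-3/(-1) - 4/(-2)))/((-3/(-1) - 4/(-2)) - 7)) - (-3 + 1)*(-1) = (65 + (-3 + (-3*(-1) - 4*(-½)))/((-3*(-1) - 4*(-½)) - 7)) - (-2)*(-1) = (65 + (-3 + (3 + 2))/((3 + 2) - 7)) - 1*2 = (65 + (-3 + 5)/(5 - 7)) - 2 = (65 + 2/(-2)) - 2 = (65 - ½*2) - 2 = (65 - 1) - 2 = 64 - 2 = 62)
V² = 62² = 3844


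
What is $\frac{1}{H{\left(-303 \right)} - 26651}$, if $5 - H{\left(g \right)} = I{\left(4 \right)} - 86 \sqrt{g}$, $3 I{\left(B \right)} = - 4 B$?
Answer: $- \frac{119883}{3203847488} - \frac{387 i \sqrt{303}}{3203847488} \approx -3.7418 \cdot 10^{-5} - 2.1026 \cdot 10^{-6} i$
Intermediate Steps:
$I{\left(B \right)} = - \frac{4 B}{3}$ ($I{\left(B \right)} = \frac{\left(-4\right) B}{3} = - \frac{4 B}{3}$)
$H{\left(g \right)} = \frac{31}{3} + 86 \sqrt{g}$ ($H{\left(g \right)} = 5 - \left(\left(- \frac{4}{3}\right) 4 - 86 \sqrt{g}\right) = 5 - \left(- \frac{16}{3} - 86 \sqrt{g}\right) = 5 + \left(\frac{16}{3} + 86 \sqrt{g}\right) = \frac{31}{3} + 86 \sqrt{g}$)
$\frac{1}{H{\left(-303 \right)} - 26651} = \frac{1}{\left(\frac{31}{3} + 86 \sqrt{-303}\right) - 26651} = \frac{1}{\left(\frac{31}{3} + 86 i \sqrt{303}\right) - 26651} = \frac{1}{- \frac{79922}{3} + 86 i \sqrt{303}}$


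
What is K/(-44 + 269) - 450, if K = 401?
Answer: -100849/225 ≈ -448.22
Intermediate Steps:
K/(-44 + 269) - 450 = 401/(-44 + 269) - 450 = 401/225 - 450 = -100849/225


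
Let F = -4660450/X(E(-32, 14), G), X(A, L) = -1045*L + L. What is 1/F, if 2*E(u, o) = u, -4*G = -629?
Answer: 164169/4660450 ≈ 0.035226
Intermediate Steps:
G = 629/4 (G = -¼*(-629) = 629/4 ≈ 157.25)
E(u, o) = u/2
X(A, L) = -1044*L
F = 4660450/164169 (F = -4660450/((-1044*629/4)) = -4660450/(-164169) = -4660450*(-1/164169) = 4660450/164169 ≈ 28.388)
1/F = 1/(4660450/164169) = 164169/4660450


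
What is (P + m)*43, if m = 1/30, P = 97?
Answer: 125173/30 ≈ 4172.4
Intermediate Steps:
m = 1/30 ≈ 0.033333
(P + m)*43 = (97 + 1/30)*43 = (2911/30)*43 = 125173/30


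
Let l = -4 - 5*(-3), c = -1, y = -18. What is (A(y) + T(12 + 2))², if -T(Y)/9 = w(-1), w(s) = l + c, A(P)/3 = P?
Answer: 20736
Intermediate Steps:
A(P) = 3*P
l = 11 (l = -4 + 15 = 11)
w(s) = 10 (w(s) = 11 - 1 = 10)
T(Y) = -90 (T(Y) = -9*10 = -90)
(A(y) + T(12 + 2))² = (3*(-18) - 90)² = (-54 - 90)² = (-144)² = 20736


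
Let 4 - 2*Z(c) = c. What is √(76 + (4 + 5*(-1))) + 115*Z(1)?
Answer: 345/2 + 5*√3 ≈ 181.16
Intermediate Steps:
Z(c) = 2 - c/2
√(76 + (4 + 5*(-1))) + 115*Z(1) = √(76 + (4 + 5*(-1))) + 115*(2 - ½*1) = √(76 + (4 - 5)) + 115*(2 - ½) = √(76 - 1) + 115*(3/2) = √75 + 345/2 = 5*√3 + 345/2 = 345/2 + 5*√3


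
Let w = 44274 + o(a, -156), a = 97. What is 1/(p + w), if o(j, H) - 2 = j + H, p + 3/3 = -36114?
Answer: 1/8102 ≈ 0.00012343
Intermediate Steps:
p = -36115 (p = -1 - 36114 = -36115)
o(j, H) = 2 + H + j (o(j, H) = 2 + (j + H) = 2 + (H + j) = 2 + H + j)
w = 44217 (w = 44274 + (2 - 156 + 97) = 44274 - 57 = 44217)
1/(p + w) = 1/(-36115 + 44217) = 1/8102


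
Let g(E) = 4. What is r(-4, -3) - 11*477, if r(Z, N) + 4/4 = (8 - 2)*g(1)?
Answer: -5224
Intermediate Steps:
r(Z, N) = 23 (r(Z, N) = -1 + (8 - 2)*4 = -1 + 6*4 = -1 + 24 = 23)
r(-4, -3) - 11*477 = 23 - 11*477 = 23 - 5247 = -5224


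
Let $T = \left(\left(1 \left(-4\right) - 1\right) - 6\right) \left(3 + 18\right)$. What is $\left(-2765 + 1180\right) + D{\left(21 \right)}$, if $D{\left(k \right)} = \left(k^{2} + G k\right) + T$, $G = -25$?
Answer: $-1900$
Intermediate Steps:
$T = -231$ ($T = \left(\left(-4 - 1\right) - 6\right) 21 = \left(-5 - 6\right) 21 = \left(-11\right) 21 = -231$)
$D{\left(k \right)} = -231 + k^{2} - 25 k$ ($D{\left(k \right)} = \left(k^{2} - 25 k\right) - 231 = -231 + k^{2} - 25 k$)
$\left(-2765 + 1180\right) + D{\left(21 \right)} = \left(-2765 + 1180\right) - \left(756 - 441\right) = -1585 - 315 = -1900$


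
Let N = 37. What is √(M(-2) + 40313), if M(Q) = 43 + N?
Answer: √40393 ≈ 200.98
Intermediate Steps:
M(Q) = 80 (M(Q) = 43 + 37 = 80)
√(M(-2) + 40313) = √(80 + 40313) = √40393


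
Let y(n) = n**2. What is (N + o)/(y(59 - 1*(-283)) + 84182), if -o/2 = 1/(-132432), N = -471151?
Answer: -31197734615/13319083536 ≈ -2.3423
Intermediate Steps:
o = 1/66216 (o = -2/(-132432) = -2*(-1/132432) = 1/66216 ≈ 1.5102e-5)
(N + o)/(y(59 - 1*(-283)) + 84182) = (-471151 + 1/66216)/((59 - 1*(-283))**2 + 84182) = -31197734615/(66216*((59 + 283)**2 + 84182)) = -31197734615/(66216*(342**2 + 84182)) = -31197734615/(66216*(116964 + 84182)) = -31197734615/66216/201146 = -31197734615/66216*1/201146 = -31197734615/13319083536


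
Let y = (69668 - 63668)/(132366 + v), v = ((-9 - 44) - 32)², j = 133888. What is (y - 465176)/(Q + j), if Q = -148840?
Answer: 8116797127/260895579 ≈ 31.111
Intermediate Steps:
v = 7225 (v = (-53 - 32)² = (-85)² = 7225)
y = 6000/139591 (y = (69668 - 63668)/(132366 + 7225) = 6000/139591 ≈ 0.042983)
(y - 465176)/(Q + j) = (6000/139591 - 465176)/(-148840 + 133888) = -64934377016/139591/(-14952) = -64934377016/139591*(-1/14952) = 8116797127/260895579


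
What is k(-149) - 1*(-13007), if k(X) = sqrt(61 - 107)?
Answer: 13007 + I*sqrt(46) ≈ 13007.0 + 6.7823*I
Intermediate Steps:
k(X) = I*sqrt(46) (k(X) = sqrt(-46) = I*sqrt(46))
k(-149) - 1*(-13007) = I*sqrt(46) - 1*(-13007) = I*sqrt(46) + 13007 = 13007 + I*sqrt(46)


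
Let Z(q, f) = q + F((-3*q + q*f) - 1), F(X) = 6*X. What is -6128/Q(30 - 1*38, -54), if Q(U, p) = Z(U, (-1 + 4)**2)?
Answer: 3064/151 ≈ 20.291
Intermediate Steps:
Z(q, f) = -6 - 17*q + 6*f*q (Z(q, f) = q + 6*((-3*q + q*f) - 1) = q + 6*((-3*q + f*q) - 1) = q + 6*(-1 - 3*q + f*q) = q + (-6 - 18*q + 6*f*q) = -6 - 17*q + 6*f*q)
Q(U, p) = -6 + 37*U (Q(U, p) = -6 - 17*U + 6*(-1 + 4)**2*U = -6 - 17*U + 6*3**2*U = -6 - 17*U + 6*9*U = -6 - 17*U + 54*U = -6 + 37*U)
-6128/Q(30 - 1*38, -54) = -6128/(-6 + 37*(30 - 1*38)) = -6128/(-6 + 37*(30 - 38)) = -6128/(-6 + 37*(-8)) = -6128/(-6 - 296) = -6128/(-302) = -6128*(-1/302) = 3064/151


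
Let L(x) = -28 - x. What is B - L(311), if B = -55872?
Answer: -55533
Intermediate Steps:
B - L(311) = -55872 - (-28 - 1*311) = -55872 - (-28 - 311) = -55872 - 1*(-339) = -55872 + 339 = -55533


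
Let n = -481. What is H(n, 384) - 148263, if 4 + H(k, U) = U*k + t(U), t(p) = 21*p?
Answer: -324907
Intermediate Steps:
H(k, U) = -4 + 21*U + U*k (H(k, U) = -4 + (U*k + 21*U) = -4 + (21*U + U*k) = -4 + 21*U + U*k)
H(n, 384) - 148263 = (-4 + 21*384 + 384*(-481)) - 148263 = (-4 + 8064 - 184704) - 148263 = -176644 - 148263 = -324907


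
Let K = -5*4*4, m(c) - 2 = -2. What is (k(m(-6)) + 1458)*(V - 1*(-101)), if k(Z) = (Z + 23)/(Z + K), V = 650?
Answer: 87579367/80 ≈ 1.0947e+6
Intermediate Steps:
m(c) = 0 (m(c) = 2 - 2 = 0)
K = -80 (K = -20*4 = -80)
k(Z) = (23 + Z)/(-80 + Z) (k(Z) = (Z + 23)/(Z - 80) = (23 + Z)/(-80 + Z))
(k(m(-6)) + 1458)*(V - 1*(-101)) = ((23 + 0)/(-80 + 0) + 1458)*(650 - 1*(-101)) = (23/(-80) + 1458)*(650 + 101) = (-1/80*23 + 1458)*751 = (-23/80 + 1458)*751 = (116617/80)*751 = 87579367/80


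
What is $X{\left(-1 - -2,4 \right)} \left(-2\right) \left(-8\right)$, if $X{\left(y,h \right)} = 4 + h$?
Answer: $128$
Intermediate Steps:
$X{\left(-1 - -2,4 \right)} \left(-2\right) \left(-8\right) = \left(4 + 4\right) \left(-2\right) \left(-8\right) = 8 \left(-2\right) \left(-8\right) = \left(-16\right) \left(-8\right) = 128$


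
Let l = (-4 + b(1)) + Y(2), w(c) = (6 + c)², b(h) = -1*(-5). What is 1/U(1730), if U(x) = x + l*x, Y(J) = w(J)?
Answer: 1/114180 ≈ 8.7581e-6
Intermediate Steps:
b(h) = 5
Y(J) = (6 + J)²
l = 65 (l = (-4 + 5) + (6 + 2)² = 1 + 8² = 1 + 64 = 65)
U(x) = 66*x (U(x) = x + 65*x = 66*x)
1/U(1730) = 1/(66*1730) = 1/114180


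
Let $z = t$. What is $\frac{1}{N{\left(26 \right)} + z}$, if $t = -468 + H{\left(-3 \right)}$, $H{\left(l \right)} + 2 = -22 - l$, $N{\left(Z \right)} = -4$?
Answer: $- \frac{1}{493} \approx -0.0020284$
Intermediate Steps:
$H{\left(l \right)} = -24 - l$ ($H{\left(l \right)} = -2 - \left(22 + l\right) = -24 - l$)
$t = -489$ ($t = -468 - 21 = -489$)
$z = -489$
$\frac{1}{N{\left(26 \right)} + z} = \frac{1}{-4 - 489} = \frac{1}{-493} = - \frac{1}{493}$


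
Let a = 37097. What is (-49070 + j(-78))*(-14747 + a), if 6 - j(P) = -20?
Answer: -1096133400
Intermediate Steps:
j(P) = 26 (j(P) = 6 - 1*(-20) = 6 + 20 = 26)
(-49070 + j(-78))*(-14747 + a) = (-49070 + 26)*(-14747 + 37097) = -49044*22350 = -1096133400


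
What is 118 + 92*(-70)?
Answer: -6322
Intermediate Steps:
118 + 92*(-70) = 118 - 6440 = -6322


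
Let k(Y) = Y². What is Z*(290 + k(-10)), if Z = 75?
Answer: 29250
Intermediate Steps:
Z*(290 + k(-10)) = 75*(290 + (-10)²) = 75*(290 + 100) = 75*390 = 29250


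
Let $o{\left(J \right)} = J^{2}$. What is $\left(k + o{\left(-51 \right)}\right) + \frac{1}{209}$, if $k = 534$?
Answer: $\frac{655216}{209} \approx 3135.0$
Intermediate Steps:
$\left(k + o{\left(-51 \right)}\right) + \frac{1}{209} = \left(534 + \left(-51\right)^{2}\right) + \frac{1}{209} = \left(534 + 2601\right) + \frac{1}{209} = 3135 + \frac{1}{209} = \frac{655216}{209}$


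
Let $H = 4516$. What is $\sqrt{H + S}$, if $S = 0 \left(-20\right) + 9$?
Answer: $5 \sqrt{181} \approx 67.268$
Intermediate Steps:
$S = 9$ ($S = 0 + 9 = 9$)
$\sqrt{H + S} = \sqrt{4516 + 9} = \sqrt{4525} = 5 \sqrt{181}$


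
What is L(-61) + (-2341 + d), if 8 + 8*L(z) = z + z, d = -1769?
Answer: -16505/4 ≈ -4126.3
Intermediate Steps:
L(z) = -1 + z/4 (L(z) = -1 + (z + z)/8 = -1 + (2*z)/8 = -1 + z/4)
L(-61) + (-2341 + d) = (-1 + (¼)*(-61)) + (-2341 - 1769) = (-1 - 61/4) - 4110 = -65/4 - 4110 = -16505/4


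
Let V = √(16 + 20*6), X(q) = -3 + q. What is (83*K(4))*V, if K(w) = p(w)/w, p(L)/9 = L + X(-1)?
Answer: 0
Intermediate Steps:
p(L) = -36 + 9*L (p(L) = 9*(L + (-3 - 1)) = 9*(L - 4) = 9*(-4 + L) = -36 + 9*L)
K(w) = (-36 + 9*w)/w
V = 2*√34 (V = √(16 + 120) = √136 = 2*√34 ≈ 11.662)
(83*K(4))*V = (83*(9 - 36/4))*(2*√34) = (83*(9 - 36*¼))*(2*√34) = (83*(9 - 9))*(2*√34) = (83*0)*(2*√34) = 0*(2*√34) = 0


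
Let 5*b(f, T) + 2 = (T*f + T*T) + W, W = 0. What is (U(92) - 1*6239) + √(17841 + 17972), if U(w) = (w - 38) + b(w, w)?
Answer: -13999/5 + √35813 ≈ -2610.6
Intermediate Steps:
b(f, T) = -⅖ + T²/5 + T*f/5 (b(f, T) = -⅖ + ((T*f + T*T) + 0)/5 = -⅖ + ((T*f + T²) + 0)/5 = -⅖ + ((T² + T*f) + 0)/5 = -⅖ + (T² + T*f)/5 = -⅖ + (T²/5 + T*f/5) = -⅖ + T²/5 + T*f/5)
U(w) = -192/5 + w + 2*w²/5 (U(w) = (w - 38) + (-⅖ + w²/5 + w*w/5) = (-38 + w) + (-⅖ + w²/5 + w²/5) = (-38 + w) + (-⅖ + 2*w²/5) = -192/5 + w + 2*w²/5)
(U(92) - 1*6239) + √(17841 + 17972) = ((-192/5 + 92 + (⅖)*92²) - 1*6239) + √(17841 + 17972) = ((-192/5 + 92 + (⅖)*8464) - 6239) + √35813 = ((-192/5 + 92 + 16928/5) - 6239) + √35813 = (17196/5 - 6239) + √35813 = -13999/5 + √35813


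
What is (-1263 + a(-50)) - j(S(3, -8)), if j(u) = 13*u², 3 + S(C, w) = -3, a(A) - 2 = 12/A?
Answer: -43231/25 ≈ -1729.2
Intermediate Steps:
a(A) = 2 + 12/A
S(C, w) = -6 (S(C, w) = -3 - 3 = -6)
(-1263 + a(-50)) - j(S(3, -8)) = (-1263 + (2 + 12/(-50))) - 13*(-6)² = (-1263 + (2 + 12*(-1/50))) - 13*36 = (-1263 + (2 - 6/25)) - 1*468 = (-1263 + 44/25) - 468 = -31531/25 - 468 = -43231/25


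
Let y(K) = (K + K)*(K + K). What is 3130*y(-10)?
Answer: 1252000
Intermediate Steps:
y(K) = 4*K² (y(K) = (2*K)*(2*K) = 4*K²)
3130*y(-10) = 3130*(4*(-10)²) = 3130*(4*100) = 3130*400 = 1252000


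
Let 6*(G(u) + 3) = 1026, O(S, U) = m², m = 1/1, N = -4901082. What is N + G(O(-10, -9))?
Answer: -4900914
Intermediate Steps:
m = 1
O(S, U) = 1 (O(S, U) = 1² = 1)
G(u) = 168 (G(u) = -3 + (⅙)*1026 = -3 + 171 = 168)
N + G(O(-10, -9)) = -4901082 + 168 = -4900914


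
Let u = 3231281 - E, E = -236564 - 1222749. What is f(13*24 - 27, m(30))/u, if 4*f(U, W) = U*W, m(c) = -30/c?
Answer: -285/18762376 ≈ -1.5190e-5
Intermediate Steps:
E = -1459313
f(U, W) = U*W/4 (f(U, W) = (U*W)/4 = U*W/4)
u = 4690594 (u = 3231281 - 1*(-1459313) = 3231281 + 1459313 = 4690594)
f(13*24 - 27, m(30))/u = ((13*24 - 27)*(-30/30)/4)/4690594 = ((312 - 27)*(-30*1/30)/4)*(1/4690594) = ((1/4)*285*(-1))*(1/4690594) = -285/4*1/4690594 = -285/18762376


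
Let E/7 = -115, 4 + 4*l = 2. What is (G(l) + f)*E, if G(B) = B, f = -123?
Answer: 198835/2 ≈ 99418.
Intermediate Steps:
l = -½ (l = -1 + (¼)*2 = -1 + ½ = -½ ≈ -0.50000)
E = -805 (E = 7*(-115) = -805)
(G(l) + f)*E = (-½ - 123)*(-805) = -247/2*(-805) = 198835/2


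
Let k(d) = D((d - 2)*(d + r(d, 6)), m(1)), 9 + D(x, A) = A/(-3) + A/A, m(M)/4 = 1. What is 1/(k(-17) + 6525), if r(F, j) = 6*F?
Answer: 3/19547 ≈ 0.00015348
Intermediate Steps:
m(M) = 4 (m(M) = 4*1 = 4)
D(x, A) = -8 - A/3 (D(x, A) = -9 + (A/(-3) + A/A) = -9 + (A*(-1/3) + 1) = -9 + (-A/3 + 1) = -9 + (1 - A/3) = -8 - A/3)
k(d) = -28/3 (k(d) = -8 - 1/3*4 = -8 - 4/3 = -28/3)
1/(k(-17) + 6525) = 1/(-28/3 + 6525) = 1/(19547/3) = 3/19547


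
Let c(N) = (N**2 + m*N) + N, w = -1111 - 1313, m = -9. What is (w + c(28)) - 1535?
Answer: -3399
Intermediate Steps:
w = -2424
c(N) = N**2 - 8*N (c(N) = (N**2 - 9*N) + N = N**2 - 8*N)
(w + c(28)) - 1535 = (-2424 + 28*(-8 + 28)) - 1535 = (-2424 + 28*20) - 1535 = (-2424 + 560) - 1535 = -1864 - 1535 = -3399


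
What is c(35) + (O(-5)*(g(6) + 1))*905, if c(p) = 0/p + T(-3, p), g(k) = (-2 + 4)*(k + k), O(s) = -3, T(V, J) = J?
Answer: -67840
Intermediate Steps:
g(k) = 4*k (g(k) = 2*(2*k) = 4*k)
c(p) = p (c(p) = 0/p + p = 0 + p = p)
c(35) + (O(-5)*(g(6) + 1))*905 = 35 - 3*(4*6 + 1)*905 = 35 - 3*(24 + 1)*905 = 35 - 3*25*905 = 35 - 75*905 = 35 - 67875 = -67840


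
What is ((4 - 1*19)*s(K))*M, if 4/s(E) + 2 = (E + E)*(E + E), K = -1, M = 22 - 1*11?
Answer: -330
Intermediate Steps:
M = 11 (M = 22 - 11 = 11)
s(E) = 4/(-2 + 4*E²) (s(E) = 4/(-2 + (E + E)*(E + E)) = 4/(-2 + (2*E)*(2*E)) = 4/(-2 + 4*E²))
((4 - 1*19)*s(K))*M = ((4 - 1*19)*(2/(-1 + 2*(-1)²)))*11 = ((4 - 19)*(2/(-1 + 2*1)))*11 = -30/(-1 + 2)*11 = -30/1*11 = -30*11 = -330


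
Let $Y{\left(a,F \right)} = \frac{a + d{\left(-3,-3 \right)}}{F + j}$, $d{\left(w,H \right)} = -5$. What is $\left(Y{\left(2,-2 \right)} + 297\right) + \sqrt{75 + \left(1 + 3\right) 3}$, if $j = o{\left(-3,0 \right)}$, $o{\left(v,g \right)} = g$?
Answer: $\frac{597}{2} + \sqrt{87} \approx 307.83$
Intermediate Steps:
$j = 0$
$Y{\left(a,F \right)} = \frac{-5 + a}{F}$ ($Y{\left(a,F \right)} = \frac{a - 5}{F + 0} = \frac{-5 + a}{F}$)
$\left(Y{\left(2,-2 \right)} + 297\right) + \sqrt{75 + \left(1 + 3\right) 3} = \left(\frac{-5 + 2}{-2} + 297\right) + \sqrt{75 + \left(1 + 3\right) 3} = \left(\left(- \frac{1}{2}\right) \left(-3\right) + 297\right) + \sqrt{75 + 4 \cdot 3} = \left(\frac{3}{2} + 297\right) + \sqrt{75 + 12} = \frac{597}{2} + \sqrt{87}$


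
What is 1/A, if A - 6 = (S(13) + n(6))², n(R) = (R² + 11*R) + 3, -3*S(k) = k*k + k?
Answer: 9/17743 ≈ 0.00050724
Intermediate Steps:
S(k) = -k/3 - k²/3 (S(k) = -(k*k + k)/3 = -(k² + k)/3 = -(k + k²)/3 = -k/3 - k²/3)
n(R) = 3 + R² + 11*R
A = 17743/9 (A = 6 + (-⅓*13*(1 + 13) + (3 + 6² + 11*6))² = 6 + (-⅓*13*14 + (3 + 36 + 66))² = 6 + (-182/3 + 105)² = 6 + (133/3)² = 6 + 17689/9 = 17743/9 ≈ 1971.4)
1/A = 1/(17743/9) = 9/17743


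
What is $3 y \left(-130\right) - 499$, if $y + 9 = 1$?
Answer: $2621$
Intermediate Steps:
$y = -8$ ($y = -9 + 1 = -8$)
$3 y \left(-130\right) - 499 = 3 \left(-8\right) \left(-130\right) - 499 = \left(-24\right) \left(-130\right) - 499 = 3120 - 499 = 2621$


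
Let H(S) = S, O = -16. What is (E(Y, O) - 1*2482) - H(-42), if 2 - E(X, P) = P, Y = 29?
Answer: -2422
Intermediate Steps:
E(X, P) = 2 - P
(E(Y, O) - 1*2482) - H(-42) = ((2 - 1*(-16)) - 1*2482) - 1*(-42) = ((2 + 16) - 2482) + 42 = (18 - 2482) + 42 = -2464 + 42 = -2422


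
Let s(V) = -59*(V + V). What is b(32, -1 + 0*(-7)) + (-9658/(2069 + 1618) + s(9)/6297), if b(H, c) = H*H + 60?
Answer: 8367512752/7739013 ≈ 1081.2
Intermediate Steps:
s(V) = -118*V
b(H, c) = 60 + H² (b(H, c) = H² + 60 = 60 + H²)
b(32, -1 + 0*(-7)) + (-9658/(2069 + 1618) + s(9)/6297) = (60 + 32²) + (-9658/(2069 + 1618) - 118*9/6297) = (60 + 1024) + (-9658/3687 - 1062*1/6297) = 1084 + (-9658*1/3687 - 354/2099) = 1084 + (-9658/3687 - 354/2099) = 1084 - 21577340/7739013 = 8367512752/7739013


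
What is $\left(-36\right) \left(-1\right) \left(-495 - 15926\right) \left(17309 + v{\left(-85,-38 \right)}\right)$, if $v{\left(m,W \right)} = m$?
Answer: $-10182070944$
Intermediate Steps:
$\left(-36\right) \left(-1\right) \left(-495 - 15926\right) \left(17309 + v{\left(-85,-38 \right)}\right) = \left(-36\right) \left(-1\right) \left(-495 - 15926\right) \left(17309 - 85\right) = 36 \left(\left(-16421\right) 17224\right) = 36 \left(-282835304\right) = -10182070944$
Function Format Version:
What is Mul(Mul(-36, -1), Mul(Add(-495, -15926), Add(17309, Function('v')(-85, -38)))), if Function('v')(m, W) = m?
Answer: -10182070944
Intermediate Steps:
Mul(Mul(-36, -1), Mul(Add(-495, -15926), Add(17309, Function('v')(-85, -38)))) = Mul(Mul(-36, -1), Mul(Add(-495, -15926), Add(17309, -85))) = Mul(36, Mul(-16421, 17224)) = Mul(36, -282835304) = -10182070944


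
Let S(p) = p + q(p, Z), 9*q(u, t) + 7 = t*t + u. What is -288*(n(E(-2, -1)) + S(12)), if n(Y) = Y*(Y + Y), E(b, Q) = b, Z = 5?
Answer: -6720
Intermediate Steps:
q(u, t) = -7/9 + u/9 + t²/9 (q(u, t) = -7/9 + (t*t + u)/9 = -7/9 + (t² + u)/9 = -7/9 + (u + t²)/9 = -7/9 + (u/9 + t²/9) = -7/9 + u/9 + t²/9)
S(p) = 2 + 10*p/9 (S(p) = p + (-7/9 + p/9 + (⅑)*5²) = p + (-7/9 + p/9 + (⅑)*25) = p + (-7/9 + p/9 + 25/9) = p + (2 + p/9) = 2 + 10*p/9)
n(Y) = 2*Y² (n(Y) = Y*(2*Y) = 2*Y²)
-288*(n(E(-2, -1)) + S(12)) = -288*(2*(-2)² + (2 + (10/9)*12)) = -288*(2*4 + (2 + 40/3)) = -288*(8 + 46/3) = -288*70/3 = -6720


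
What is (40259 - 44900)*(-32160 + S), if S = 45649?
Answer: -62602449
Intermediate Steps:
(40259 - 44900)*(-32160 + S) = (40259 - 44900)*(-32160 + 45649) = -4641*13489 = -62602449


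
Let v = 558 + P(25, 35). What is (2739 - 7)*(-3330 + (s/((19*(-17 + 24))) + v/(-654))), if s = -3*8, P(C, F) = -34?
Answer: -395778621968/43491 ≈ -9.1002e+6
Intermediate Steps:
s = -24
v = 524 (v = 558 - 34 = 524)
(2739 - 7)*(-3330 + (s/((19*(-17 + 24))) + v/(-654))) = (2739 - 7)*(-3330 + (-24*1/(19*(-17 + 24)) + 524/(-654))) = 2732*(-3330 + (-24/(19*7) + 524*(-1/654))) = 2732*(-3330 + (-24/133 - 262/327)) = 2732*(-3330 - 42694/43491) = 2732*(-144867724/43491) = -395778621968/43491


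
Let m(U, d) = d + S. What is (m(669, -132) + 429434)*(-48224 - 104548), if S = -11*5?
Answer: -65576922684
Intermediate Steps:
S = -55
m(U, d) = -55 + d (m(U, d) = d - 55 = -55 + d)
(m(669, -132) + 429434)*(-48224 - 104548) = ((-55 - 132) + 429434)*(-48224 - 104548) = (-187 + 429434)*(-152772) = 429247*(-152772) = -65576922684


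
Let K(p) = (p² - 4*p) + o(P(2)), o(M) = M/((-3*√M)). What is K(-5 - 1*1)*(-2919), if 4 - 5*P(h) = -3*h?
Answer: -175140 + 973*√2 ≈ -1.7376e+5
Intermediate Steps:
P(h) = ⅘ + 3*h/5 (P(h) = ⅘ - (-3)*h/5 = ⅘ + 3*h/5)
o(M) = -√M/3 (o(M) = M*(-1/(3*√M)) = -√M/3)
K(p) = p² - 4*p - √2/3 (K(p) = (p² - 4*p) - √(⅘ + (⅗)*2)/3 = (p² - 4*p) - √(⅘ + 6/5)/3 = (p² - 4*p) - √2/3 = p² - 4*p - √2/3)
K(-5 - 1*1)*(-2919) = ((-5 - 1*1)² - 4*(-5 - 1*1) - √2/3)*(-2919) = ((-5 - 1)² - 4*(-5 - 1) - √2/3)*(-2919) = ((-6)² - 4*(-6) - √2/3)*(-2919) = (36 + 24 - √2/3)*(-2919) = (60 - √2/3)*(-2919) = -175140 + 973*√2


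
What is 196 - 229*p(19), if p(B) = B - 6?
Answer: -2781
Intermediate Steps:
p(B) = -6 + B
196 - 229*p(19) = 196 - 229*(-6 + 19) = 196 - 229*13 = 196 - 2977 = -2781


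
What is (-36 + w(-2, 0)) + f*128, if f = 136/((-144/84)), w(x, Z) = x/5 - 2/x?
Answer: -152851/15 ≈ -10190.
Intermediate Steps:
w(x, Z) = -2/x + x/5 (w(x, Z) = x*(⅕) - 2/x = x/5 - 2/x = -2/x + x/5)
f = -238/3 (f = 136/((-144*1/84)) = 136/(-12/7) = 136*(-7/12) = -238/3 ≈ -79.333)
(-36 + w(-2, 0)) + f*128 = (-36 + (-2/(-2) + (⅕)*(-2))) - 238/3*128 = (-36 + (-2*(-½) - ⅖)) - 30464/3 = (-36 + (1 - ⅖)) - 30464/3 = (-36 + ⅗) - 30464/3 = -177/5 - 30464/3 = -152851/15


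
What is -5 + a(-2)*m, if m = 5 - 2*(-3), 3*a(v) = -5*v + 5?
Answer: 50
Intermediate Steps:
a(v) = 5/3 - 5*v/3 (a(v) = (-5*v + 5)/3 = (5 - 5*v)/3 = 5/3 - 5*v/3)
m = 11 (m = 5 + 6 = 11)
-5 + a(-2)*m = -5 + (5/3 - 5/3*(-2))*11 = -5 + (5/3 + 10/3)*11 = -5 + 5*11 = -5 + 55 = 50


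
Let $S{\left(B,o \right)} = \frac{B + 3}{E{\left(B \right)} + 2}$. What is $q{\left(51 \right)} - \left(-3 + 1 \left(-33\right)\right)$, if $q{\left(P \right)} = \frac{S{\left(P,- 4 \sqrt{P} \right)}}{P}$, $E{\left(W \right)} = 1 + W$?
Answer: $\frac{1837}{51} \approx 36.02$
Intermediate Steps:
$S{\left(B,o \right)} = 1$ ($S{\left(B,o \right)} = \frac{B + 3}{\left(1 + B\right) + 2} = \frac{3 + B}{3 + B} = 1$)
$q{\left(P \right)} = \frac{1}{P}$ ($q{\left(P \right)} = 1 \frac{1}{P} = \frac{1}{P}$)
$q{\left(51 \right)} - \left(-3 + 1 \left(-33\right)\right) = \frac{1}{51} - \left(-3 + 1 \left(-33\right)\right) = \frac{1}{51} - \left(-3 - 33\right) = \frac{1}{51} - -36 = \frac{1}{51} + 36 = \frac{1837}{51}$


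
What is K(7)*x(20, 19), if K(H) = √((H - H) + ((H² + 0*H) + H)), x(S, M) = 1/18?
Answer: √14/9 ≈ 0.41574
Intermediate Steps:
x(S, M) = 1/18
K(H) = √(H + H²) (K(H) = √(0 + ((H² + 0) + H)) = √(0 + (H² + H)) = √(0 + (H + H²)) = √(H + H²))
K(7)*x(20, 19) = √(7*(1 + 7))*(1/18) = √(7*8)*(1/18) = √56*(1/18) = (2*√14)*(1/18) = √14/9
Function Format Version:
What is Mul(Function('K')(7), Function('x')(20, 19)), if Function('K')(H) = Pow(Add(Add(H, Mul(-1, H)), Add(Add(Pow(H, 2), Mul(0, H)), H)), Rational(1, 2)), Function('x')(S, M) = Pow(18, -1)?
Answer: Mul(Rational(1, 9), Pow(14, Rational(1, 2))) ≈ 0.41574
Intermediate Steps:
Function('x')(S, M) = Rational(1, 18)
Function('K')(H) = Pow(Add(H, Pow(H, 2)), Rational(1, 2)) (Function('K')(H) = Pow(Add(0, Add(Add(Pow(H, 2), 0), H)), Rational(1, 2)) = Pow(Add(0, Add(Pow(H, 2), H)), Rational(1, 2)) = Pow(Add(0, Add(H, Pow(H, 2))), Rational(1, 2)) = Pow(Add(H, Pow(H, 2)), Rational(1, 2)))
Mul(Function('K')(7), Function('x')(20, 19)) = Mul(Pow(Mul(7, Add(1, 7)), Rational(1, 2)), Rational(1, 18)) = Mul(Pow(Mul(7, 8), Rational(1, 2)), Rational(1, 18)) = Mul(Pow(56, Rational(1, 2)), Rational(1, 18)) = Mul(Mul(2, Pow(14, Rational(1, 2))), Rational(1, 18)) = Mul(Rational(1, 9), Pow(14, Rational(1, 2)))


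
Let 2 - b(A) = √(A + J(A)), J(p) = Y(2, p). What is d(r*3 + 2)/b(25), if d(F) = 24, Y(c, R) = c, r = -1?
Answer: -48/23 - 72*√3/23 ≈ -7.5090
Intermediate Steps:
J(p) = 2
b(A) = 2 - √(2 + A) (b(A) = 2 - √(A + 2) = 2 - √(2 + A))
d(r*3 + 2)/b(25) = 24/(2 - √(2 + 25)) = 24/(2 - √27) = 24/(2 - 3*√3)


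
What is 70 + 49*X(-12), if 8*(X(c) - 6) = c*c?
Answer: 1246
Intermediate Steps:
X(c) = 6 + c**2/8 (X(c) = 6 + (c*c)/8 = 6 + c**2/8)
70 + 49*X(-12) = 70 + 49*(6 + (1/8)*(-12)**2) = 70 + 49*(6 + (1/8)*144) = 70 + 49*(6 + 18) = 70 + 49*24 = 70 + 1176 = 1246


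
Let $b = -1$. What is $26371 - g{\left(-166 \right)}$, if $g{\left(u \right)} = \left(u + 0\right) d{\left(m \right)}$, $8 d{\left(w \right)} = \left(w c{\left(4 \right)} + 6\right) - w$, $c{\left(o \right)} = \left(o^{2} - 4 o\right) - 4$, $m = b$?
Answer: $\frac{106397}{4} \approx 26599.0$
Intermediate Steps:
$m = -1$
$c{\left(o \right)} = -4 + o^{2} - 4 o$
$d{\left(w \right)} = \frac{3}{4} - \frac{5 w}{8}$ ($d{\left(w \right)} = \frac{\left(w \left(-4 + 4^{2} - 16\right) + 6\right) - w}{8} = \frac{\left(w \left(-4 + 16 - 16\right) + 6\right) - w}{8} = \frac{\left(w \left(-4\right) + 6\right) - w}{8} = \frac{\left(- 4 w + 6\right) - w}{8} = \frac{\left(6 - 4 w\right) - w}{8} = \frac{6 - 5 w}{8} = \frac{3}{4} - \frac{5 w}{8}$)
$g{\left(u \right)} = \frac{11 u}{8}$ ($g{\left(u \right)} = \left(u + 0\right) \left(\frac{3}{4} - - \frac{5}{8}\right) = u \left(\frac{3}{4} + \frac{5}{8}\right) = u \frac{11}{8} = \frac{11 u}{8}$)
$26371 - g{\left(-166 \right)} = 26371 - \frac{11}{8} \left(-166\right) = 26371 - - \frac{913}{4} = 26371 + \frac{913}{4} = \frac{106397}{4}$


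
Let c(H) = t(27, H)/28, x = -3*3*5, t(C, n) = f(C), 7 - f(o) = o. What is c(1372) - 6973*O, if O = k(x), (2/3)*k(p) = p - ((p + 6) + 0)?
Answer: 439294/7 ≈ 62756.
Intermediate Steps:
f(o) = 7 - o
t(C, n) = 7 - C
x = -45 (x = -9*5 = -45)
k(p) = -9 (k(p) = 3*(p - ((p + 6) + 0))/2 = 3*(p - ((6 + p) + 0))/2 = 3*(p - (6 + p))/2 = 3*(p + (-6 - p))/2 = (3/2)*(-6) = -9)
c(H) = -5/7 (c(H) = (7 - 1*27)/28 = (7 - 27)*(1/28) = -20*1/28 = -5/7)
O = -9
c(1372) - 6973*O = -5/7 - 6973*(-9) = -5/7 + 62757 = 439294/7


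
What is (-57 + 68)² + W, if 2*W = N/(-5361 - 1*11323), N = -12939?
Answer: 4050467/33368 ≈ 121.39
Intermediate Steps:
W = 12939/33368 (W = (-12939/(-5361 - 1*11323))/2 = (-12939/(-5361 - 11323))/2 = (-12939/(-16684))/2 = (-12939*(-1/16684))/2 = (½)*(12939/16684) = 12939/33368 ≈ 0.38777)
(-57 + 68)² + W = (-57 + 68)² + 12939/33368 = 11² + 12939/33368 = 121 + 12939/33368 = 4050467/33368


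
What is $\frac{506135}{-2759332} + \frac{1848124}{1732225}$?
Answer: $\frac{4222847992793}{4779783873700} \approx 0.88348$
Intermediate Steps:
$\frac{506135}{-2759332} + \frac{1848124}{1732225} = 506135 \left(- \frac{1}{2759332}\right) + 1848124 \cdot \frac{1}{1732225} = - \frac{506135}{2759332} + \frac{1848124}{1732225} = \frac{4222847992793}{4779783873700}$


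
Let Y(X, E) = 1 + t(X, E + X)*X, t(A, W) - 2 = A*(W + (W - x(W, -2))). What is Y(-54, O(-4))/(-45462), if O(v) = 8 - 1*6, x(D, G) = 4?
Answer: 315035/45462 ≈ 6.9296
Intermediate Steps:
t(A, W) = 2 + A*(-4 + 2*W) (t(A, W) = 2 + A*(W + (W - 1*4)) = 2 + A*(W + (W - 4)) = 2 + A*(W + (-4 + W)) = 2 + A*(-4 + 2*W))
O(v) = 2 (O(v) = 8 - 6 = 2)
Y(X, E) = 1 + X*(2 - 4*X + 2*X*(E + X)) (Y(X, E) = 1 + (2 - 4*X + 2*X*(E + X))*X = 1 + X*(2 - 4*X + 2*X*(E + X)))
Y(-54, O(-4))/(-45462) = (1 + 2*(-54)*(1 - 2*(-54) - 54*(2 - 54)))/(-45462) = (1 + 2*(-54)*(1 + 108 - 54*(-52)))*(-1/45462) = (1 + 2*(-54)*(1 + 108 + 2808))*(-1/45462) = (1 + 2*(-54)*2917)*(-1/45462) = (1 - 315036)*(-1/45462) = -315035*(-1/45462) = 315035/45462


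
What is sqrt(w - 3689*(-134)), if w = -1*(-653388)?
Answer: sqrt(1147714) ≈ 1071.3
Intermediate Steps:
w = 653388
sqrt(w - 3689*(-134)) = sqrt(653388 - 3689*(-134)) = sqrt(653388 + 494326) = sqrt(1147714)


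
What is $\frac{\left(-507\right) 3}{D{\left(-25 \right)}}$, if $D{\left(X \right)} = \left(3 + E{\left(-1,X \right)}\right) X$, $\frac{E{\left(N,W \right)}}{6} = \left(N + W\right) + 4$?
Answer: $- \frac{507}{1075} \approx -0.47163$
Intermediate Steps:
$E{\left(N,W \right)} = 24 + 6 N + 6 W$ ($E{\left(N,W \right)} = 6 \left(\left(N + W\right) + 4\right) = 6 \left(4 + N + W\right) = 24 + 6 N + 6 W$)
$D{\left(X \right)} = X \left(21 + 6 X\right)$ ($D{\left(X \right)} = \left(3 + \left(24 + 6 \left(-1\right) + 6 X\right)\right) X = \left(3 + \left(24 - 6 + 6 X\right)\right) X = \left(3 + \left(18 + 6 X\right)\right) X = \left(21 + 6 X\right) X = X \left(21 + 6 X\right)$)
$\frac{\left(-507\right) 3}{D{\left(-25 \right)}} = \frac{\left(-507\right) 3}{3 \left(-25\right) \left(7 + 2 \left(-25\right)\right)} = - \frac{1521}{3 \left(-25\right) \left(7 - 50\right)} = - \frac{1521}{3 \left(-25\right) \left(-43\right)} = - \frac{1521}{3225} = \left(-1521\right) \frac{1}{3225} = - \frac{507}{1075}$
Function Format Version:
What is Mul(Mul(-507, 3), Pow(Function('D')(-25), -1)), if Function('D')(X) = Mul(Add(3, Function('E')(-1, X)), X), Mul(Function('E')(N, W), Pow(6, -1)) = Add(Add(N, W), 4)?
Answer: Rational(-507, 1075) ≈ -0.47163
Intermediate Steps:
Function('E')(N, W) = Add(24, Mul(6, N), Mul(6, W)) (Function('E')(N, W) = Mul(6, Add(Add(N, W), 4)) = Mul(6, Add(4, N, W)) = Add(24, Mul(6, N), Mul(6, W)))
Function('D')(X) = Mul(X, Add(21, Mul(6, X))) (Function('D')(X) = Mul(Add(3, Add(24, Mul(6, -1), Mul(6, X))), X) = Mul(Add(3, Add(24, -6, Mul(6, X))), X) = Mul(Add(3, Add(18, Mul(6, X))), X) = Mul(Add(21, Mul(6, X)), X) = Mul(X, Add(21, Mul(6, X))))
Mul(Mul(-507, 3), Pow(Function('D')(-25), -1)) = Mul(Mul(-507, 3), Pow(Mul(3, -25, Add(7, Mul(2, -25))), -1)) = Mul(-1521, Pow(Mul(3, -25, Add(7, -50)), -1)) = Mul(-1521, Pow(Mul(3, -25, -43), -1)) = Mul(-1521, Pow(3225, -1)) = Mul(-1521, Rational(1, 3225)) = Rational(-507, 1075)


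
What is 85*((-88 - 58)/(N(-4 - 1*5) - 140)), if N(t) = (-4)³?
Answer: 365/6 ≈ 60.833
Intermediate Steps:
N(t) = -64
85*((-88 - 58)/(N(-4 - 1*5) - 140)) = 85*((-88 - 58)/(-64 - 140)) = 85*(-146/(-204)) = 85*(-146*(-1/204)) = 85*(73/102) = 365/6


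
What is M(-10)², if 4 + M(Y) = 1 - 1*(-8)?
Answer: 25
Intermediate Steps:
M(Y) = 5 (M(Y) = -4 + (1 - 1*(-8)) = -4 + (1 + 8) = -4 + 9 = 5)
M(-10)² = 5² = 25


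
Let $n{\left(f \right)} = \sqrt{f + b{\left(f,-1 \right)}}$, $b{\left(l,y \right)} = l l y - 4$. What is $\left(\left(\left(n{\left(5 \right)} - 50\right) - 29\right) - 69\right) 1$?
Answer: $-148 + 2 i \sqrt{6} \approx -148.0 + 4.899 i$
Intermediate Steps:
$b{\left(l,y \right)} = -4 + y l^{2}$ ($b{\left(l,y \right)} = l^{2} y - 4 = y l^{2} - 4 = -4 + y l^{2}$)
$n{\left(f \right)} = \sqrt{-4 + f - f^{2}}$ ($n{\left(f \right)} = \sqrt{f - \left(4 + f^{2}\right)} = \sqrt{-4 + f - f^{2}}$)
$\left(\left(\left(n{\left(5 \right)} - 50\right) - 29\right) - 69\right) 1 = \left(\left(\left(\sqrt{-4 + 5 - 5^{2}} - 50\right) - 29\right) - 69\right) 1 = \left(\left(\left(\sqrt{-4 + 5 - 25} - 50\right) - 29\right) - 69\right) 1 = \left(\left(\left(\sqrt{-24} - 50\right) - 29\right) - 69\right) 1 = \left(\left(\left(2 i \sqrt{6} - 50\right) - 29\right) - 69\right) 1 = \left(\left(\left(-50 + 2 i \sqrt{6}\right) - 29\right) - 69\right) 1 = \left(\left(-79 + 2 i \sqrt{6}\right) - 69\right) 1 = \left(-148 + 2 i \sqrt{6}\right) 1 = -148 + 2 i \sqrt{6}$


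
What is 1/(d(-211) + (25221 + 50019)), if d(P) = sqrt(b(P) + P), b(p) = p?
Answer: 37620/2830529011 - I*sqrt(422)/5661058022 ≈ 1.3291e-5 - 3.6288e-9*I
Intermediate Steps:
d(P) = sqrt(2)*sqrt(P) (d(P) = sqrt(P + P) = sqrt(2*P) = sqrt(2)*sqrt(P))
1/(d(-211) + (25221 + 50019)) = 1/(sqrt(2)*sqrt(-211) + (25221 + 50019)) = 1/(sqrt(2)*(I*sqrt(211)) + 75240) = 1/(I*sqrt(422) + 75240) = 1/(75240 + I*sqrt(422))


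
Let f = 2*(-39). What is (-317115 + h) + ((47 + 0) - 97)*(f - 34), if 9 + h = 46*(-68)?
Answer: -314652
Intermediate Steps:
f = -78
h = -3137 (h = -9 + 46*(-68) = -9 - 3128 = -3137)
(-317115 + h) + ((47 + 0) - 97)*(f - 34) = (-317115 - 3137) + ((47 + 0) - 97)*(-78 - 34) = -320252 + (47 - 97)*(-112) = -320252 - 50*(-112) = -320252 + 5600 = -314652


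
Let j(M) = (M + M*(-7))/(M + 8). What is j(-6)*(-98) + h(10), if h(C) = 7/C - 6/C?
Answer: -17639/10 ≈ -1763.9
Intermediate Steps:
h(C) = 1/C
j(M) = -6*M/(8 + M) (j(M) = (M - 7*M)/(8 + M) = (-6*M)/(8 + M) = -6*M/(8 + M))
j(-6)*(-98) + h(10) = -6*(-6)/(8 - 6)*(-98) + 1/10 = -6*(-6)/2*(-98) + ⅒ = -6*(-6)*½*(-98) + ⅒ = 18*(-98) + ⅒ = -1764 + ⅒ = -17639/10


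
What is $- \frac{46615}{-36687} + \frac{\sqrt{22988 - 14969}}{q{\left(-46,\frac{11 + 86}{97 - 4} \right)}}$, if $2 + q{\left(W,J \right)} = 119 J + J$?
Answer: $\frac{46615}{36687} + \frac{837 \sqrt{11}}{3818} \approx 1.9977$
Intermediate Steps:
$q{\left(W,J \right)} = -2 + 120 J$ ($q{\left(W,J \right)} = -2 + \left(119 J + J\right) = -2 + 120 J$)
$- \frac{46615}{-36687} + \frac{\sqrt{22988 - 14969}}{q{\left(-46,\frac{11 + 86}{97 - 4} \right)}} = - \frac{46615}{-36687} + \frac{\sqrt{22988 - 14969}}{-2 + 120 \frac{11 + 86}{97 - 4}} = \left(-46615\right) \left(- \frac{1}{36687}\right) + \frac{\sqrt{8019}}{-2 + 120 \cdot \frac{97}{93}} = \frac{46615}{36687} + \frac{27 \sqrt{11}}{-2 + 120 \cdot 97 \cdot \frac{1}{93}} = \frac{46615}{36687} + \frac{27 \sqrt{11}}{-2 + 120 \cdot \frac{97}{93}} = \frac{46615}{36687} + \frac{27 \sqrt{11}}{-2 + \frac{3880}{31}} = \frac{46615}{36687} + \frac{27 \sqrt{11}}{\frac{3818}{31}} = \frac{46615}{36687} + 27 \sqrt{11} \cdot \frac{31}{3818} = \frac{46615}{36687} + \frac{837 \sqrt{11}}{3818}$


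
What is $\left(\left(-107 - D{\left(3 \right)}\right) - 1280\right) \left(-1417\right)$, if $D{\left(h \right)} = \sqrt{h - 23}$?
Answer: $1965379 + 2834 i \sqrt{5} \approx 1.9654 \cdot 10^{6} + 6337.0 i$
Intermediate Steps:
$D{\left(h \right)} = \sqrt{-23 + h}$
$\left(\left(-107 - D{\left(3 \right)}\right) - 1280\right) \left(-1417\right) = \left(\left(-107 - \sqrt{-23 + 3}\right) - 1280\right) \left(-1417\right) = \left(\left(-107 - \sqrt{-20}\right) - 1280\right) \left(-1417\right) = \left(\left(-107 - 2 i \sqrt{5}\right) - 1280\right) \left(-1417\right) = \left(-1387 - 2 i \sqrt{5}\right) \left(-1417\right) = 1965379 + 2834 i \sqrt{5}$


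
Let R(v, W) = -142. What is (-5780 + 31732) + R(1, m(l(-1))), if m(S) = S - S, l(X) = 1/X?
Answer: 25810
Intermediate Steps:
m(S) = 0
(-5780 + 31732) + R(1, m(l(-1))) = (-5780 + 31732) - 142 = 25952 - 142 = 25810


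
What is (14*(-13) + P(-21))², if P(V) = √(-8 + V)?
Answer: (182 - I*√29)² ≈ 33095.0 - 1960.2*I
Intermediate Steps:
(14*(-13) + P(-21))² = (14*(-13) + √(-8 - 21))² = (-182 + √(-29))² = (-182 + I*√29)²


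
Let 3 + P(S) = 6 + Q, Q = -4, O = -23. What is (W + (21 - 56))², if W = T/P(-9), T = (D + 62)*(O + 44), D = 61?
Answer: 6853924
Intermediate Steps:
T = 2583 (T = (61 + 62)*(-23 + 44) = 123*21 = 2583)
P(S) = -1 (P(S) = -3 + (6 - 4) = -3 + 2 = -1)
W = -2583 (W = 2583/(-1) = 2583*(-1) = -2583)
(W + (21 - 56))² = (-2583 + (21 - 56))² = (-2583 - 35)² = (-2618)² = 6853924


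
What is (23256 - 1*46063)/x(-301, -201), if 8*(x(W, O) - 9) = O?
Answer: 182456/129 ≈ 1414.4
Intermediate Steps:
x(W, O) = 9 + O/8
(23256 - 1*46063)/x(-301, -201) = (23256 - 1*46063)/(9 + (⅛)*(-201)) = (23256 - 46063)/(9 - 201/8) = -22807/(-129/8) = -22807*(-8/129) = 182456/129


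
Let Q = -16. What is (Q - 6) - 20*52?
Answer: -1062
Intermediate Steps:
(Q - 6) - 20*52 = (-16 - 6) - 20*52 = -22 - 1040 = -1062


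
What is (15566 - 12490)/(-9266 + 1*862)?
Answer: -769/2101 ≈ -0.36602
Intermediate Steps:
(15566 - 12490)/(-9266 + 1*862) = 3076/(-9266 + 862) = 3076/(-8404) = 3076*(-1/8404) = -769/2101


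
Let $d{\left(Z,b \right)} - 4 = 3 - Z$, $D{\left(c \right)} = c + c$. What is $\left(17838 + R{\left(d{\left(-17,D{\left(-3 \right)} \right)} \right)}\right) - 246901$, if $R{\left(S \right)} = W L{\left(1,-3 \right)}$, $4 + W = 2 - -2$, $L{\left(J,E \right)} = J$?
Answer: $-229063$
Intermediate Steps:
$D{\left(c \right)} = 2 c$
$d{\left(Z,b \right)} = 7 - Z$ ($d{\left(Z,b \right)} = 4 - \left(-3 + Z\right) = 7 - Z$)
$W = 0$ ($W = -4 + \left(2 - -2\right) = -4 + \left(2 + 2\right) = -4 + 4 = 0$)
$R{\left(S \right)} = 0$ ($R{\left(S \right)} = 0 \cdot 1 = 0$)
$\left(17838 + R{\left(d{\left(-17,D{\left(-3 \right)} \right)} \right)}\right) - 246901 = \left(17838 + 0\right) - 246901 = 17838 - 246901 = -229063$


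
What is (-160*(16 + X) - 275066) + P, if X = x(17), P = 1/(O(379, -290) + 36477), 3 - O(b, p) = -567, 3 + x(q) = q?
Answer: -10368195701/37047 ≈ -2.7987e+5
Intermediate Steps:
x(q) = -3 + q
O(b, p) = 570 (O(b, p) = 3 - 1*(-567) = 3 + 567 = 570)
P = 1/37047 (P = 1/(570 + 36477) = 1/37047 ≈ 2.6993e-5)
X = 14 (X = -3 + 17 = 14)
(-160*(16 + X) - 275066) + P = (-160*(16 + 14) - 275066) + 1/37047 = (-160*30 - 275066) + 1/37047 = (-4800 - 275066) + 1/37047 = -279866 + 1/37047 = -10368195701/37047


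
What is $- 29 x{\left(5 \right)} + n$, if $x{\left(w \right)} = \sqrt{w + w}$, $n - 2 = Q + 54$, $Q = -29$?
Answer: $27 - 29 \sqrt{10} \approx -64.706$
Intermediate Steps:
$n = 27$ ($n = 2 + \left(-29 + 54\right) = 2 + 25 = 27$)
$x{\left(w \right)} = \sqrt{2} \sqrt{w}$ ($x{\left(w \right)} = \sqrt{2 w} = \sqrt{2} \sqrt{w}$)
$- 29 x{\left(5 \right)} + n = - 29 \sqrt{2} \sqrt{5} + 27 = - 29 \sqrt{10} + 27 = 27 - 29 \sqrt{10}$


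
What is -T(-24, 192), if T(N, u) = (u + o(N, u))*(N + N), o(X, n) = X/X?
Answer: 9264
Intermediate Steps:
o(X, n) = 1
T(N, u) = 2*N*(1 + u) (T(N, u) = (u + 1)*(N + N) = (1 + u)*(2*N) = 2*N*(1 + u))
-T(-24, 192) = -2*(-24)*(1 + 192) = -2*(-24)*193 = -1*(-9264) = 9264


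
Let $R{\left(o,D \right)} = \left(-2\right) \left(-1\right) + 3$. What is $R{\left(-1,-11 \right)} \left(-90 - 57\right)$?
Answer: $-735$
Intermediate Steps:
$R{\left(o,D \right)} = 5$ ($R{\left(o,D \right)} = 2 + 3 = 5$)
$R{\left(-1,-11 \right)} \left(-90 - 57\right) = 5 \left(-90 - 57\right) = 5 \left(-147\right) = -735$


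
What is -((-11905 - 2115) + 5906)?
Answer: 8114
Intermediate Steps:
-((-11905 - 2115) + 5906) = -(-14020 + 5906) = -1*(-8114) = 8114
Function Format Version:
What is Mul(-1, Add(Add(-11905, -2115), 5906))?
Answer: 8114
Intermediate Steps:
Mul(-1, Add(Add(-11905, -2115), 5906)) = Mul(-1, Add(-14020, 5906)) = Mul(-1, -8114) = 8114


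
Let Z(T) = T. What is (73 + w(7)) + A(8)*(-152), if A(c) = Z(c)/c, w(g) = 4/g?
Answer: -549/7 ≈ -78.429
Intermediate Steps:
A(c) = 1 (A(c) = c/c = 1)
(73 + w(7)) + A(8)*(-152) = (73 + 4/7) + 1*(-152) = (73 + 4*(⅐)) - 152 = (73 + 4/7) - 152 = 515/7 - 152 = -549/7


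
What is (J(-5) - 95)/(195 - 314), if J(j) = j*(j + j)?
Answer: 45/119 ≈ 0.37815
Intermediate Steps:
J(j) = 2*j² (J(j) = j*(2*j) = 2*j²)
(J(-5) - 95)/(195 - 314) = (2*(-5)² - 95)/(195 - 314) = (2*25 - 95)/(-119) = (50 - 95)*(-1/119) = -45*(-1/119) = 45/119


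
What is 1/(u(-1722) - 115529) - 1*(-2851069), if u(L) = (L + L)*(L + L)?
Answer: 33487536003884/11745607 ≈ 2.8511e+6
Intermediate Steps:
u(L) = 4*L**2 (u(L) = (2*L)*(2*L) = 4*L**2)
1/(u(-1722) - 115529) - 1*(-2851069) = 1/(4*(-1722)**2 - 115529) - 1*(-2851069) = 1/(4*2965284 - 115529) + 2851069 = 1/(11861136 - 115529) + 2851069 = 1/11745607 + 2851069 = 33487536003884/11745607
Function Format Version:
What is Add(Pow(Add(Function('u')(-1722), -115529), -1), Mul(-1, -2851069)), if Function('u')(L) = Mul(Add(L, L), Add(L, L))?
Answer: Rational(33487536003884, 11745607) ≈ 2.8511e+6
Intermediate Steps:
Function('u')(L) = Mul(4, Pow(L, 2)) (Function('u')(L) = Mul(Mul(2, L), Mul(2, L)) = Mul(4, Pow(L, 2)))
Add(Pow(Add(Function('u')(-1722), -115529), -1), Mul(-1, -2851069)) = Add(Pow(Add(Mul(4, Pow(-1722, 2)), -115529), -1), Mul(-1, -2851069)) = Add(Pow(Add(Mul(4, 2965284), -115529), -1), 2851069) = Add(Pow(Add(11861136, -115529), -1), 2851069) = Add(Pow(11745607, -1), 2851069) = Add(Rational(1, 11745607), 2851069) = Rational(33487536003884, 11745607)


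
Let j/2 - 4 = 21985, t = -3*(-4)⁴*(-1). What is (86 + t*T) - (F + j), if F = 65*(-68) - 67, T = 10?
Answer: -31725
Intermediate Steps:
t = 768 (t = -3*256*(-1) = -768*(-1) = 768)
j = 43978 (j = 8 + 2*21985 = 8 + 43970 = 43978)
F = -4487 (F = -4420 - 67 = -4487)
(86 + t*T) - (F + j) = (86 + 768*10) - (-4487 + 43978) = (86 + 7680) - 1*39491 = 7766 - 39491 = -31725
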